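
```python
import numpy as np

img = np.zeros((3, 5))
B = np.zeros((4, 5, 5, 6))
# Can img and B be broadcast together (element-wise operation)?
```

No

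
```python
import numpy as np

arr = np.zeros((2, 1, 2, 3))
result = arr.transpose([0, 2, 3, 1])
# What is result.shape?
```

(2, 2, 3, 1)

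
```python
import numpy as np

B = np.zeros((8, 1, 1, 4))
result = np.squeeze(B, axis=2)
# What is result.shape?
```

(8, 1, 4)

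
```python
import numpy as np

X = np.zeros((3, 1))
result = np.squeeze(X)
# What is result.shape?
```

(3,)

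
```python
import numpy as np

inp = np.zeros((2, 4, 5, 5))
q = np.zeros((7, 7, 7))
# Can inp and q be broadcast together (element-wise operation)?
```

No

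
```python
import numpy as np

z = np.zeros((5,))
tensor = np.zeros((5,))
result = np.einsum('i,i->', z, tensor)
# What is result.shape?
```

()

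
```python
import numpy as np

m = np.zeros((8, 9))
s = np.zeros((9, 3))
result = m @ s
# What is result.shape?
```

(8, 3)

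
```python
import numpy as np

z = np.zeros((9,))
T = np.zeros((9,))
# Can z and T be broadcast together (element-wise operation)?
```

Yes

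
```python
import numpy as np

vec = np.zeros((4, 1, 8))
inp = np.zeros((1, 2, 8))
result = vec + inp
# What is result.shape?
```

(4, 2, 8)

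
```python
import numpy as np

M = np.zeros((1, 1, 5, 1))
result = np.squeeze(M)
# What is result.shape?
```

(5,)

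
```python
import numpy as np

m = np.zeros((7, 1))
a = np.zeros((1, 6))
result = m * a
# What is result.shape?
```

(7, 6)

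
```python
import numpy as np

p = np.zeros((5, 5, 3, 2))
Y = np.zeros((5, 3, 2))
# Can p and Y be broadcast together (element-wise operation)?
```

Yes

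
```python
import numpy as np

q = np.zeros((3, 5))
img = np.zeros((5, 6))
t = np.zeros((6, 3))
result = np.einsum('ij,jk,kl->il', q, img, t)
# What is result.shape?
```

(3, 3)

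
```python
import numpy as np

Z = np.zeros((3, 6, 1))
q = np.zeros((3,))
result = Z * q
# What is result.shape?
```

(3, 6, 3)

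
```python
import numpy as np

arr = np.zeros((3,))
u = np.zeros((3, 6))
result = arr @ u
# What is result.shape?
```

(6,)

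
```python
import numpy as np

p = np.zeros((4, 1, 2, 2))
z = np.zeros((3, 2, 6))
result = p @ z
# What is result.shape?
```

(4, 3, 2, 6)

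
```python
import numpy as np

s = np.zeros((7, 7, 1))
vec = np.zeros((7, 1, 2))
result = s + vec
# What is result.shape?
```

(7, 7, 2)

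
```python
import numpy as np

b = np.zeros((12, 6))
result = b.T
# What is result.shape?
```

(6, 12)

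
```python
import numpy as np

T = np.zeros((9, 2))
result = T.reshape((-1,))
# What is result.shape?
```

(18,)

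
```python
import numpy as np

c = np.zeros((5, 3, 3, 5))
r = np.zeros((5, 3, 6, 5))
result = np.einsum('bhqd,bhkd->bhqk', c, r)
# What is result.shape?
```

(5, 3, 3, 6)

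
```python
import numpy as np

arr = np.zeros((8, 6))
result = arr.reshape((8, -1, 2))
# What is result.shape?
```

(8, 3, 2)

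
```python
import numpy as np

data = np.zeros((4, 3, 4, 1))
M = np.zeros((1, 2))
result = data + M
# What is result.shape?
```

(4, 3, 4, 2)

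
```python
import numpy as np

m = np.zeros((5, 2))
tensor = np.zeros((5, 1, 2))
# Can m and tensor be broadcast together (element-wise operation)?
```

Yes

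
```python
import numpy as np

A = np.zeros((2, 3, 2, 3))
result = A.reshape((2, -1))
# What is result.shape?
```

(2, 18)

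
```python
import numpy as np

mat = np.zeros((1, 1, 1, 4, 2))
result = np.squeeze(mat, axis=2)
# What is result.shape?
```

(1, 1, 4, 2)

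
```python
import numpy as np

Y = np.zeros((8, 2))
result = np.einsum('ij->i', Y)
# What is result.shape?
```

(8,)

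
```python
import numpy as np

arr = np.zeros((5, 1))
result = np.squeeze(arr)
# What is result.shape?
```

(5,)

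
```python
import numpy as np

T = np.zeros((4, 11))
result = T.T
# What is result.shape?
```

(11, 4)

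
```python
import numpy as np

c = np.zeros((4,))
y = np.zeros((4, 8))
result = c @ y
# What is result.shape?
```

(8,)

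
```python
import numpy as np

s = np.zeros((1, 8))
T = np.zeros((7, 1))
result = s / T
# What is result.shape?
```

(7, 8)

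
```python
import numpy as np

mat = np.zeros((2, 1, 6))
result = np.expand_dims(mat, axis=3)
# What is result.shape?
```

(2, 1, 6, 1)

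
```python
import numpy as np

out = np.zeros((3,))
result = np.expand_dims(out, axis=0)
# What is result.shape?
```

(1, 3)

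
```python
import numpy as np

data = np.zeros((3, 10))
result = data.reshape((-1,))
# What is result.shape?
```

(30,)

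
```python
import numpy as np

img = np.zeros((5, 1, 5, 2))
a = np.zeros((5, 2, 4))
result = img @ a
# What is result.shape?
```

(5, 5, 5, 4)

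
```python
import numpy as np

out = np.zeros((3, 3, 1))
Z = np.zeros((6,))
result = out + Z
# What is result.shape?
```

(3, 3, 6)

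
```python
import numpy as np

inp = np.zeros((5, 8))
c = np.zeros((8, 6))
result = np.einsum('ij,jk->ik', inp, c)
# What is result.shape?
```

(5, 6)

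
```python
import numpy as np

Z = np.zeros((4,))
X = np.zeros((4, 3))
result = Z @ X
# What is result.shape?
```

(3,)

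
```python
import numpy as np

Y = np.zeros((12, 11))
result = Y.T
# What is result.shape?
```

(11, 12)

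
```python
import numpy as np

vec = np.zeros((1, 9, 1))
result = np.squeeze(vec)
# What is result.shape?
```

(9,)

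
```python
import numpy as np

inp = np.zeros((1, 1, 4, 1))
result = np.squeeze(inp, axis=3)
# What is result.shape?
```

(1, 1, 4)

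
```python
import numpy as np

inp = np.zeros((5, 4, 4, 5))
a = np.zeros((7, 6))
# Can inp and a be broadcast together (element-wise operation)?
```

No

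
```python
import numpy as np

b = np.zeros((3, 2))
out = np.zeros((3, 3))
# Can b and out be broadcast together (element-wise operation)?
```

No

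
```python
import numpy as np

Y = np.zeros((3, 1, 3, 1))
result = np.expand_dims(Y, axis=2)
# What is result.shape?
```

(3, 1, 1, 3, 1)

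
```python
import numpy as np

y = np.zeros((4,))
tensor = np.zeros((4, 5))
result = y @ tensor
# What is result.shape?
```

(5,)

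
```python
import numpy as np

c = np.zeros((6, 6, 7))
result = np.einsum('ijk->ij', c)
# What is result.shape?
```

(6, 6)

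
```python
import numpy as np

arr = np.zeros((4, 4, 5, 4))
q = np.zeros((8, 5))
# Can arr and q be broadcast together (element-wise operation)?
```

No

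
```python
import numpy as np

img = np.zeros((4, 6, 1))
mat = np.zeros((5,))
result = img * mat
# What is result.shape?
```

(4, 6, 5)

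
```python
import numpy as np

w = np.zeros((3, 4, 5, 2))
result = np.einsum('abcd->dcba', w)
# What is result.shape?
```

(2, 5, 4, 3)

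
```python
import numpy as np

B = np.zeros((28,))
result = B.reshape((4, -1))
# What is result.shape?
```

(4, 7)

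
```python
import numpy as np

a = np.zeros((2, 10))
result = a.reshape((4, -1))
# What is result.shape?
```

(4, 5)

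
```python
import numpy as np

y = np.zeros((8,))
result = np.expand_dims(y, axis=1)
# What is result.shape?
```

(8, 1)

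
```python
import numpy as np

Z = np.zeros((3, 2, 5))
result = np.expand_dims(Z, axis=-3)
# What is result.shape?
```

(3, 1, 2, 5)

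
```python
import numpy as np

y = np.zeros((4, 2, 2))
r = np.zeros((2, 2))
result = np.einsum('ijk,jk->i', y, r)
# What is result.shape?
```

(4,)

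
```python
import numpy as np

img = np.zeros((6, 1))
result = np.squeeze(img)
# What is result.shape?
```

(6,)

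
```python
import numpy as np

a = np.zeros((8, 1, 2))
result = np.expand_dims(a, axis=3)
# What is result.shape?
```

(8, 1, 2, 1)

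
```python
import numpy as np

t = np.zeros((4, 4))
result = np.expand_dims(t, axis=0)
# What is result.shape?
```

(1, 4, 4)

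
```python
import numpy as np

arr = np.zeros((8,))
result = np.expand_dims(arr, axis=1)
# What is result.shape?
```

(8, 1)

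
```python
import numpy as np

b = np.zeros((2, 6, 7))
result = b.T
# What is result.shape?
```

(7, 6, 2)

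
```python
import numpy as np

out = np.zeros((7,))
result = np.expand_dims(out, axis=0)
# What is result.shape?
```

(1, 7)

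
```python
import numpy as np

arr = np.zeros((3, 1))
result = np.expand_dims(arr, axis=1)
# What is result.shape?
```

(3, 1, 1)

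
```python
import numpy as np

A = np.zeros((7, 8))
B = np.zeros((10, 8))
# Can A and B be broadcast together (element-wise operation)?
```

No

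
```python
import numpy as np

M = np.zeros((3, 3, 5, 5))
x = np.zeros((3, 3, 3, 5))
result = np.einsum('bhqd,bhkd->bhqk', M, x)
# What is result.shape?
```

(3, 3, 5, 3)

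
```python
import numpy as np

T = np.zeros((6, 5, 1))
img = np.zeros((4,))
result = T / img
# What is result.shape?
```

(6, 5, 4)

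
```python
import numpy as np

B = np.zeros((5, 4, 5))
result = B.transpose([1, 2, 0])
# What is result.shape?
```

(4, 5, 5)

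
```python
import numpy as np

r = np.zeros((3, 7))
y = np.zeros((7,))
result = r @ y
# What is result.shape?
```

(3,)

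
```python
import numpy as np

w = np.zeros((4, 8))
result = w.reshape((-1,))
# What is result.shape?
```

(32,)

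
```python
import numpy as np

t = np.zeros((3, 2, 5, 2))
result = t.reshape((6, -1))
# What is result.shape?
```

(6, 10)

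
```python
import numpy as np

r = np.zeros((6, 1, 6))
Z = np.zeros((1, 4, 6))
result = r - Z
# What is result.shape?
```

(6, 4, 6)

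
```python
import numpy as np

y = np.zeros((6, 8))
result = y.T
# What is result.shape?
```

(8, 6)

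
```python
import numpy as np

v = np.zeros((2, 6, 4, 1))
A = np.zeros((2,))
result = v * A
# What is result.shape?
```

(2, 6, 4, 2)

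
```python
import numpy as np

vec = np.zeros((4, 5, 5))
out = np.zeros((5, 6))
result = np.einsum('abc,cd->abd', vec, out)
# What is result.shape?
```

(4, 5, 6)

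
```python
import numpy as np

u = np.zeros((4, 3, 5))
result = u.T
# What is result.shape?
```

(5, 3, 4)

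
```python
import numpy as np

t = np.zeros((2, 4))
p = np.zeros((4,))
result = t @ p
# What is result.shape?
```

(2,)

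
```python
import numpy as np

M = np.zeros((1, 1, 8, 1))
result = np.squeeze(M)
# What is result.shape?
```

(8,)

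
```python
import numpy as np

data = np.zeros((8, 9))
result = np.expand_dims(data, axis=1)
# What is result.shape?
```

(8, 1, 9)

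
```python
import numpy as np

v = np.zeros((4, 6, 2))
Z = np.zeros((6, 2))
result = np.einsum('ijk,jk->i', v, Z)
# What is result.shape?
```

(4,)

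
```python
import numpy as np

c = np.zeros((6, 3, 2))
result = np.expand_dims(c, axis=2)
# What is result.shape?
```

(6, 3, 1, 2)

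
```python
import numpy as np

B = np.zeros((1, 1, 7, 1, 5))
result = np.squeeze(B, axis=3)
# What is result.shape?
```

(1, 1, 7, 5)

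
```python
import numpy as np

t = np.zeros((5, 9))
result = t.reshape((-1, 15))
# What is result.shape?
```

(3, 15)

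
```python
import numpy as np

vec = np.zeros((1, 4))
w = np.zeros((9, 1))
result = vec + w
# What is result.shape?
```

(9, 4)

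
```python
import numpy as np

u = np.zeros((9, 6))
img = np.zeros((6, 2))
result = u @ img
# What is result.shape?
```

(9, 2)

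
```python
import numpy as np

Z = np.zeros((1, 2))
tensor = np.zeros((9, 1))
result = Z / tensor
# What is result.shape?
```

(9, 2)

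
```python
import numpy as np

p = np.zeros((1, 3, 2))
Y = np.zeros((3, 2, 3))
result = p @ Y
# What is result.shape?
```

(3, 3, 3)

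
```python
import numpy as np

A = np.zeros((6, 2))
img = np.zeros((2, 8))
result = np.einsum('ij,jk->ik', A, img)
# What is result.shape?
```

(6, 8)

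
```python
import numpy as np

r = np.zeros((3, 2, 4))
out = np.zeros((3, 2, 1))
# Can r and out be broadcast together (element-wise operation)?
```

Yes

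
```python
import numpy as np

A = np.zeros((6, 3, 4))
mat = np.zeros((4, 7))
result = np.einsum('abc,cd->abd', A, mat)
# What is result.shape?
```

(6, 3, 7)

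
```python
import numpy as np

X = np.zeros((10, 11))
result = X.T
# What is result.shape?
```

(11, 10)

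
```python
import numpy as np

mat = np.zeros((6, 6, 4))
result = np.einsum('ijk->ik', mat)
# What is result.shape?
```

(6, 4)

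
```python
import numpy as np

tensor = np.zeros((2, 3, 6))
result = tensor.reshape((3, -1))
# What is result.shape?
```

(3, 12)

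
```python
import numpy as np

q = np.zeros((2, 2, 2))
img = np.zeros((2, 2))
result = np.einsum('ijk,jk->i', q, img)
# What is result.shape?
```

(2,)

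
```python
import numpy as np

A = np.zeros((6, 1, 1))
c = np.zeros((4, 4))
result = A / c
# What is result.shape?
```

(6, 4, 4)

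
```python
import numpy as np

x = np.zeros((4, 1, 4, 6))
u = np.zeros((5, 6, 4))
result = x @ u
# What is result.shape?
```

(4, 5, 4, 4)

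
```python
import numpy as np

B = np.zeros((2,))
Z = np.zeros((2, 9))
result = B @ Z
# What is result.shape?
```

(9,)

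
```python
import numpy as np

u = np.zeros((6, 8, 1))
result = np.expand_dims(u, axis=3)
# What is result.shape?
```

(6, 8, 1, 1)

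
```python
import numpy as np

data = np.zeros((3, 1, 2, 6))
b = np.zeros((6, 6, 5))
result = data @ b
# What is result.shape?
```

(3, 6, 2, 5)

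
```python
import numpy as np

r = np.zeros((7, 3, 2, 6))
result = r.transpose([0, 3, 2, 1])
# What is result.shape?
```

(7, 6, 2, 3)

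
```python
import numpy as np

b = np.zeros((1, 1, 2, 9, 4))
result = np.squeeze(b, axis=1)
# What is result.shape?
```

(1, 2, 9, 4)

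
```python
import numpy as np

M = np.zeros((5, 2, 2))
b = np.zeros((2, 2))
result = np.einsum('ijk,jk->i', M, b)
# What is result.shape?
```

(5,)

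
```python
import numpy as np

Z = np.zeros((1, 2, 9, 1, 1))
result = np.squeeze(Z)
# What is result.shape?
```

(2, 9)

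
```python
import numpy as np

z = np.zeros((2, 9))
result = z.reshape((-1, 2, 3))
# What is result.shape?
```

(3, 2, 3)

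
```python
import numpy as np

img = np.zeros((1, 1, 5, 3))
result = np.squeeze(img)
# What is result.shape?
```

(5, 3)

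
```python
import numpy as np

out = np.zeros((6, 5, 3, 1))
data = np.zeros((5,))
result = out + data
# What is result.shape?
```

(6, 5, 3, 5)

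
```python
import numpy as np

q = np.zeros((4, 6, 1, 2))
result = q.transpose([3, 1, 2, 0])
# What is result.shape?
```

(2, 6, 1, 4)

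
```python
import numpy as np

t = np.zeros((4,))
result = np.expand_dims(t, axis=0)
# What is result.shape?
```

(1, 4)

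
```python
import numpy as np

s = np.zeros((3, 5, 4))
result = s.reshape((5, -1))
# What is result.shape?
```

(5, 12)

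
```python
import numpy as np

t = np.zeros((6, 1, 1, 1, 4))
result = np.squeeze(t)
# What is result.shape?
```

(6, 4)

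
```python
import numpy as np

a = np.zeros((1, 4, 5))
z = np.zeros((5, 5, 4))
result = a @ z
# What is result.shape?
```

(5, 4, 4)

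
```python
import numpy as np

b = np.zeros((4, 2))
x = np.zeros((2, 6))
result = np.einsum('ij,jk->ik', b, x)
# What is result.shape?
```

(4, 6)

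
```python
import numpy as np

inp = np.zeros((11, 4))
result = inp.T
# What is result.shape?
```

(4, 11)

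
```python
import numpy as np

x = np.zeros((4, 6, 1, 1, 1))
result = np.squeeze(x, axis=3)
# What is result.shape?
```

(4, 6, 1, 1)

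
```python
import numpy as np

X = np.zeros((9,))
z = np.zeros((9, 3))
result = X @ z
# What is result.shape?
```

(3,)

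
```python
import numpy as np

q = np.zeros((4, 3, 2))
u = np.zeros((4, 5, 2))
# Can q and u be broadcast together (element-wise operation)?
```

No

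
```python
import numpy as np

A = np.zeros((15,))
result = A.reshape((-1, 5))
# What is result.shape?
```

(3, 5)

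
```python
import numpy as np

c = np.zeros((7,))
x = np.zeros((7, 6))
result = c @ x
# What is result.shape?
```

(6,)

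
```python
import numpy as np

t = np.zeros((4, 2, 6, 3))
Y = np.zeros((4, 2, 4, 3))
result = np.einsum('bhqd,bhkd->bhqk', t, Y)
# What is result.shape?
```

(4, 2, 6, 4)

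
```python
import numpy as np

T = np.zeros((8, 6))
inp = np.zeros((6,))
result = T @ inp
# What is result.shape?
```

(8,)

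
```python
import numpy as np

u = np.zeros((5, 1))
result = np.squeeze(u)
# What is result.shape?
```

(5,)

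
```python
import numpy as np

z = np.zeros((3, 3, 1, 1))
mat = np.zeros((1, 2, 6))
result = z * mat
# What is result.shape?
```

(3, 3, 2, 6)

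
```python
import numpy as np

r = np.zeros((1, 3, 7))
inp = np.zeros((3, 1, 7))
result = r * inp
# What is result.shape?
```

(3, 3, 7)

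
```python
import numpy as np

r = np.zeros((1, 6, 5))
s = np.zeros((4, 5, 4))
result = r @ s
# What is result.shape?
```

(4, 6, 4)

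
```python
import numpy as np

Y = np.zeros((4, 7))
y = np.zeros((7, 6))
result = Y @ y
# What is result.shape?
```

(4, 6)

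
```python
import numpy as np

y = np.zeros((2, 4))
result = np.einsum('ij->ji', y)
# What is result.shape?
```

(4, 2)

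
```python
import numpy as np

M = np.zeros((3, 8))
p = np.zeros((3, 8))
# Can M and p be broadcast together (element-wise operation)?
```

Yes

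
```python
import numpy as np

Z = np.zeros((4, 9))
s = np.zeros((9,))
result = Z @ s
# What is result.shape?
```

(4,)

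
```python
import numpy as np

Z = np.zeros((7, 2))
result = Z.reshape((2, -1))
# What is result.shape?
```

(2, 7)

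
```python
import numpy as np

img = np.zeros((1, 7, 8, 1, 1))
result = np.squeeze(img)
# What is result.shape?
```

(7, 8)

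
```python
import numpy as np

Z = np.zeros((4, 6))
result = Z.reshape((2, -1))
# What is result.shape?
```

(2, 12)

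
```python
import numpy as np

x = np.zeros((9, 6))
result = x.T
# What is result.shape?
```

(6, 9)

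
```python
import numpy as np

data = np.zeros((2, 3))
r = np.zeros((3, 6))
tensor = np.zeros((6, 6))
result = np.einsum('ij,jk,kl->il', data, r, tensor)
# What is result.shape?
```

(2, 6)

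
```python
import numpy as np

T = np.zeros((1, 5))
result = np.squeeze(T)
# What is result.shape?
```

(5,)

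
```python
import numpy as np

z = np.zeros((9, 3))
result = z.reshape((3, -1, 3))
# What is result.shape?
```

(3, 3, 3)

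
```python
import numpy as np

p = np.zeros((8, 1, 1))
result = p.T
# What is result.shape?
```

(1, 1, 8)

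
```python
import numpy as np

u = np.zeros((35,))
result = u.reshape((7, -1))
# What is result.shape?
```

(7, 5)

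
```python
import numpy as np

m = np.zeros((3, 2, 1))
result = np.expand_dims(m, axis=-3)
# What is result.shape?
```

(3, 1, 2, 1)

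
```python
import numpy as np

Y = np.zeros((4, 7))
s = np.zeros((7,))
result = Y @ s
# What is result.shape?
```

(4,)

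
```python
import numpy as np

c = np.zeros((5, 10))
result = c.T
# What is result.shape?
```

(10, 5)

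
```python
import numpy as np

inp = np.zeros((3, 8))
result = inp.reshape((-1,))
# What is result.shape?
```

(24,)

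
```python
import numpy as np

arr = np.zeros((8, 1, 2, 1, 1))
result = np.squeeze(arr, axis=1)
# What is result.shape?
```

(8, 2, 1, 1)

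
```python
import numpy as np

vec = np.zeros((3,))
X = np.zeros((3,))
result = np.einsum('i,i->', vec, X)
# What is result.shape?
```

()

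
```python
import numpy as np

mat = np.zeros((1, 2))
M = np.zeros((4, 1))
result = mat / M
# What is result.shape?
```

(4, 2)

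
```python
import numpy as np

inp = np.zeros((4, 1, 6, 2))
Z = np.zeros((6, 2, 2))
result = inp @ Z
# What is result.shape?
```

(4, 6, 6, 2)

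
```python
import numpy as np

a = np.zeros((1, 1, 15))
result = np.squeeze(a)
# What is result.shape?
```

(15,)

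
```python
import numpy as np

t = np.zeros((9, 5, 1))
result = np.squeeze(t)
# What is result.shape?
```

(9, 5)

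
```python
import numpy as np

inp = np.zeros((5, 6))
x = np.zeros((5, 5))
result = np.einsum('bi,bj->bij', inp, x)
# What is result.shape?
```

(5, 6, 5)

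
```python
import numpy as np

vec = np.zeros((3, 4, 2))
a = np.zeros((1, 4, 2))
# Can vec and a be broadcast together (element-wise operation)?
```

Yes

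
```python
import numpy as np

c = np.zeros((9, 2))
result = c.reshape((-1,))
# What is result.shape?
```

(18,)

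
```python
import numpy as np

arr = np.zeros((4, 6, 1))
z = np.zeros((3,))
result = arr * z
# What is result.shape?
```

(4, 6, 3)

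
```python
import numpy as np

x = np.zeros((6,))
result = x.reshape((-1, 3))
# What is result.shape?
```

(2, 3)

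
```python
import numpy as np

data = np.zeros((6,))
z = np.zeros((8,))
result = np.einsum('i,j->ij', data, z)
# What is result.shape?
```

(6, 8)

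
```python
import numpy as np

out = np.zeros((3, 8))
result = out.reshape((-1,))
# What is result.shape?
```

(24,)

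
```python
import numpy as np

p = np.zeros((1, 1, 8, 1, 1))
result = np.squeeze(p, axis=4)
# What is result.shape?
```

(1, 1, 8, 1)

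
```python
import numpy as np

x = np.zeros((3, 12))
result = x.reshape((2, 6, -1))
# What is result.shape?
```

(2, 6, 3)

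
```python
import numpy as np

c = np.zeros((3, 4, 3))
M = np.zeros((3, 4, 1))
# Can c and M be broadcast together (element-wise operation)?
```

Yes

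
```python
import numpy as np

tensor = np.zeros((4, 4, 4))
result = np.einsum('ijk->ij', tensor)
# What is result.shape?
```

(4, 4)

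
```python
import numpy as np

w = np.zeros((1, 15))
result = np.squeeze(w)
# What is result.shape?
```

(15,)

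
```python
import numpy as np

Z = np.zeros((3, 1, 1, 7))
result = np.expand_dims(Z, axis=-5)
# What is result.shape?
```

(1, 3, 1, 1, 7)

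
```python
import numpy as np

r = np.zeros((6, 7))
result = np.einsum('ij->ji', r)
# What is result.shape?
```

(7, 6)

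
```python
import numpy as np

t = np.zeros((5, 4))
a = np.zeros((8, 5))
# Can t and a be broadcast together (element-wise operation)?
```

No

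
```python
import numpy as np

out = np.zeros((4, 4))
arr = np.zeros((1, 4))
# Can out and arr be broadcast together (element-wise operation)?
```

Yes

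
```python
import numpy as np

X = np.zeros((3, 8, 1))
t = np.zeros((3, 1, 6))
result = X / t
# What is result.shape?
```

(3, 8, 6)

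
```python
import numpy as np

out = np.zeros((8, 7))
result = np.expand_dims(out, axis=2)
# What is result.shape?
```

(8, 7, 1)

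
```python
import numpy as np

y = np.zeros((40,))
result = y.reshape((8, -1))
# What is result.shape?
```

(8, 5)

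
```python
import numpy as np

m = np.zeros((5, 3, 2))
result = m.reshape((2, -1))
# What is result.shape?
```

(2, 15)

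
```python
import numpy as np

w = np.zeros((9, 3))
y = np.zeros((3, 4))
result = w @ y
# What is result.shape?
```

(9, 4)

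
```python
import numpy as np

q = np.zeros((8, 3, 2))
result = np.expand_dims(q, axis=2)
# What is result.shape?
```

(8, 3, 1, 2)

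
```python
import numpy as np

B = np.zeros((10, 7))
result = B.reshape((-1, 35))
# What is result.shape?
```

(2, 35)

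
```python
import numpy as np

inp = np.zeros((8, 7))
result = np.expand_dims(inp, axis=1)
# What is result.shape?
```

(8, 1, 7)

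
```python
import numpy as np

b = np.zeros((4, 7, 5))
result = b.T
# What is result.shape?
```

(5, 7, 4)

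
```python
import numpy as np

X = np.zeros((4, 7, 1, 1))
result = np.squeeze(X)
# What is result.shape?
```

(4, 7)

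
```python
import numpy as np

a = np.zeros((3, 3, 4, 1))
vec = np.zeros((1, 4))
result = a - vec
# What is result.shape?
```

(3, 3, 4, 4)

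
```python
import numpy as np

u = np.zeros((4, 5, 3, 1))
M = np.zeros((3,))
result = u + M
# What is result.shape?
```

(4, 5, 3, 3)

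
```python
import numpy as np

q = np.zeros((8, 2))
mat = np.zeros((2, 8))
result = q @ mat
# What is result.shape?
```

(8, 8)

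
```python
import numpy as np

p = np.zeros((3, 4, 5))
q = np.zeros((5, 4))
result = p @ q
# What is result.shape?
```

(3, 4, 4)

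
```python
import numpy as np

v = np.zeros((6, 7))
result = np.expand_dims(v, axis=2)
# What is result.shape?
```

(6, 7, 1)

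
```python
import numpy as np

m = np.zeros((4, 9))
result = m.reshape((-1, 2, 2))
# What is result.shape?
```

(9, 2, 2)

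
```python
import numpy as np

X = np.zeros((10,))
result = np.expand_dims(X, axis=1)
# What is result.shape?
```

(10, 1)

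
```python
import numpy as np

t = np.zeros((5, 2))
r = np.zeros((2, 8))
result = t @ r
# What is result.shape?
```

(5, 8)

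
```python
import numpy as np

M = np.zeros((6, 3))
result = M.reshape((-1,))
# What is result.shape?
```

(18,)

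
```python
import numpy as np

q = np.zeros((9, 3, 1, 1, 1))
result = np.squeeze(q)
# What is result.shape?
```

(9, 3)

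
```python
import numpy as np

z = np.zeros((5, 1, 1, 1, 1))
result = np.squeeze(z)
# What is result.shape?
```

(5,)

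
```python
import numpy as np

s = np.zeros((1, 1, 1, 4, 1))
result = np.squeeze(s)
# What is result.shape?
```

(4,)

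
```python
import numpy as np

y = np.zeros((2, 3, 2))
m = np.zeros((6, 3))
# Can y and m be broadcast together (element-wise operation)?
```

No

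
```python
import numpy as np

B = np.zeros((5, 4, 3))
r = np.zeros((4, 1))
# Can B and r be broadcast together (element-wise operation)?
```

Yes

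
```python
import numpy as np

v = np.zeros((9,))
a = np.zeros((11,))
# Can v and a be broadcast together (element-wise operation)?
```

No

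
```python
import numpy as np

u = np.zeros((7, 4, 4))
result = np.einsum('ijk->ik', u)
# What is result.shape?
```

(7, 4)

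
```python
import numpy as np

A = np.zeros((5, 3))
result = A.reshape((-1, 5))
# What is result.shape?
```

(3, 5)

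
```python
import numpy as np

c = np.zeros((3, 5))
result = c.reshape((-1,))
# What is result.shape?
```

(15,)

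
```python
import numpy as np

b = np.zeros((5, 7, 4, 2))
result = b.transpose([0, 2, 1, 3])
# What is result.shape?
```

(5, 4, 7, 2)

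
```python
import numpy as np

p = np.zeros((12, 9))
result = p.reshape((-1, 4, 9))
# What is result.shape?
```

(3, 4, 9)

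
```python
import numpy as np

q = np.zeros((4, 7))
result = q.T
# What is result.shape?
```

(7, 4)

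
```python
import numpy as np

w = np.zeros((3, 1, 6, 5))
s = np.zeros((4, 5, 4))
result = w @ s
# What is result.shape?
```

(3, 4, 6, 4)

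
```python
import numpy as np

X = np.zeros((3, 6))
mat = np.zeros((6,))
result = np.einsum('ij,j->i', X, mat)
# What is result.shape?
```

(3,)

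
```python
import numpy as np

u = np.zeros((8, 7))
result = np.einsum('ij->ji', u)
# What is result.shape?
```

(7, 8)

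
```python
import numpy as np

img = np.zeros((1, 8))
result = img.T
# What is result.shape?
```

(8, 1)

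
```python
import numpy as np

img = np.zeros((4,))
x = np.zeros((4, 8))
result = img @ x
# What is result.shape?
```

(8,)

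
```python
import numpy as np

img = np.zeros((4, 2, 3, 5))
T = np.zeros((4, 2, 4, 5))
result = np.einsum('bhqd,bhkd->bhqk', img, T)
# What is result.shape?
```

(4, 2, 3, 4)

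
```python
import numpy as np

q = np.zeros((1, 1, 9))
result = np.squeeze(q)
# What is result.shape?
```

(9,)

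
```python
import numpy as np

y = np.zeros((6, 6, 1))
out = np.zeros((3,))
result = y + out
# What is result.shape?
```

(6, 6, 3)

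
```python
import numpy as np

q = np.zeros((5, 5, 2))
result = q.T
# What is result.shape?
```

(2, 5, 5)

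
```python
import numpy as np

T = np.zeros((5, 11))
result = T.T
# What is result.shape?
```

(11, 5)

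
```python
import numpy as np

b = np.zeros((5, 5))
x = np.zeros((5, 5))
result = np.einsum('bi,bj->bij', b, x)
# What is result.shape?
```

(5, 5, 5)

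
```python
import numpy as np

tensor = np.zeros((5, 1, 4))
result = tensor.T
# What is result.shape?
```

(4, 1, 5)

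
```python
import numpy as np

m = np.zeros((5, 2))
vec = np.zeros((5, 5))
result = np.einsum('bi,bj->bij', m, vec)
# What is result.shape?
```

(5, 2, 5)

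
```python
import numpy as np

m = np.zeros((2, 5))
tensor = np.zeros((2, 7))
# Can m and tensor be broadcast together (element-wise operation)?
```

No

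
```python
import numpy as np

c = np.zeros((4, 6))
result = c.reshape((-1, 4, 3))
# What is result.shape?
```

(2, 4, 3)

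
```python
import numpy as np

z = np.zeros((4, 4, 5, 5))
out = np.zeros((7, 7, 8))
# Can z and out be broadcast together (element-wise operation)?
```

No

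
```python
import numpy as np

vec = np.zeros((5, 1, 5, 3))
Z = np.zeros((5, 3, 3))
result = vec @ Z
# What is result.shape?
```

(5, 5, 5, 3)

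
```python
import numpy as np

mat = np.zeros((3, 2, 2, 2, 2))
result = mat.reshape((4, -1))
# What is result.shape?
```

(4, 12)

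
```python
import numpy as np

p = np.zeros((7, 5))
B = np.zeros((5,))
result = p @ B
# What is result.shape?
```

(7,)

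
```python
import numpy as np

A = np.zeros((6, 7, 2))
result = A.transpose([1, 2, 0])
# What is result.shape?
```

(7, 2, 6)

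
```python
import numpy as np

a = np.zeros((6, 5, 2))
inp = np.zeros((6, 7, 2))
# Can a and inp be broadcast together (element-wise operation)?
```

No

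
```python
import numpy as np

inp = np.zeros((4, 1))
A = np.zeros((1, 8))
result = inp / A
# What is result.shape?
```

(4, 8)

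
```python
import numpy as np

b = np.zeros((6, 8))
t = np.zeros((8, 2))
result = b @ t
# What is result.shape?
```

(6, 2)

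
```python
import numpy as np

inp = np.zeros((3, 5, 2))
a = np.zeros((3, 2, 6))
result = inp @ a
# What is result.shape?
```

(3, 5, 6)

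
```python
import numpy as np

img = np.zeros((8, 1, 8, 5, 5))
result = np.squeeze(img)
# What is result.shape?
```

(8, 8, 5, 5)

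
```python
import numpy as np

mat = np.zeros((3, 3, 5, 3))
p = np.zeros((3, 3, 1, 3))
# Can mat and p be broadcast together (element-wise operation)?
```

Yes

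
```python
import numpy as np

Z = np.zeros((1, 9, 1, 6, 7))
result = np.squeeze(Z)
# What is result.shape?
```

(9, 6, 7)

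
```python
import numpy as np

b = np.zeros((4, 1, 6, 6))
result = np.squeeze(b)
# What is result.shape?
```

(4, 6, 6)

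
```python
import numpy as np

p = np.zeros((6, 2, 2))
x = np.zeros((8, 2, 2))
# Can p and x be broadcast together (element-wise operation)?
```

No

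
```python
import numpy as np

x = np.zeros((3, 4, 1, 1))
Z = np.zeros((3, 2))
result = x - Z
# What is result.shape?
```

(3, 4, 3, 2)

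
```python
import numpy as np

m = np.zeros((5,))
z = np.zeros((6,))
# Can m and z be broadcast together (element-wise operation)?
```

No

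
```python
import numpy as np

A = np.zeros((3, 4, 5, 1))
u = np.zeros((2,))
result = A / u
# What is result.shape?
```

(3, 4, 5, 2)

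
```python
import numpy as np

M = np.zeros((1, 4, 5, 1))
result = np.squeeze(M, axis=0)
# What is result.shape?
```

(4, 5, 1)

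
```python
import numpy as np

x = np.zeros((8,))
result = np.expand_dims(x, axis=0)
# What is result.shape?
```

(1, 8)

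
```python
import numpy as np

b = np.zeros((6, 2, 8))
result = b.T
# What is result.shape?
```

(8, 2, 6)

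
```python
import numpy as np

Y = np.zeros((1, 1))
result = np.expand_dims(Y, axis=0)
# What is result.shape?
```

(1, 1, 1)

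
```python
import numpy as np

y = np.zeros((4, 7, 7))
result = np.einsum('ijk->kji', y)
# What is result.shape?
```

(7, 7, 4)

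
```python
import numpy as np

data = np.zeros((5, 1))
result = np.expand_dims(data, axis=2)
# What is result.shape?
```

(5, 1, 1)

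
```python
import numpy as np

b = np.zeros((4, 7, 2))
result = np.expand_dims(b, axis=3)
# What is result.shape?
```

(4, 7, 2, 1)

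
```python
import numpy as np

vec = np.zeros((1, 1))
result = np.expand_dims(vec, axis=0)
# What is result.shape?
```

(1, 1, 1)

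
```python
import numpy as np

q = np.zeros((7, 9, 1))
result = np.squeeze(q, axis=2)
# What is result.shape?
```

(7, 9)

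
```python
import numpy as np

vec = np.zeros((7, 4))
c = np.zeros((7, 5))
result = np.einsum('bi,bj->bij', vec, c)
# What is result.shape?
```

(7, 4, 5)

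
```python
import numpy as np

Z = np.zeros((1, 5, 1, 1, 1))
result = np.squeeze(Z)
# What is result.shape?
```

(5,)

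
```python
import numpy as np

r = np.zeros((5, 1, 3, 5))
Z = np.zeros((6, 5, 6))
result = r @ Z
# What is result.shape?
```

(5, 6, 3, 6)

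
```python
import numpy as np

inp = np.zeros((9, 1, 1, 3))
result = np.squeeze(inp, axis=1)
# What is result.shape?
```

(9, 1, 3)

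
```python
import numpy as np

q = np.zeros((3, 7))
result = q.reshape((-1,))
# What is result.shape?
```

(21,)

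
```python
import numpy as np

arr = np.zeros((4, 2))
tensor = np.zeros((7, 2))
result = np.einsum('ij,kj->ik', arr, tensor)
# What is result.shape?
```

(4, 7)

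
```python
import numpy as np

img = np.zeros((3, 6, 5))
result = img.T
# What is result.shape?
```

(5, 6, 3)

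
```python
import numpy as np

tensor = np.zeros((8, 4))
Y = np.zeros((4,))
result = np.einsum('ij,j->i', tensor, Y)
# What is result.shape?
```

(8,)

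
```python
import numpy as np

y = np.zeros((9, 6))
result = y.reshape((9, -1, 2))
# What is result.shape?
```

(9, 3, 2)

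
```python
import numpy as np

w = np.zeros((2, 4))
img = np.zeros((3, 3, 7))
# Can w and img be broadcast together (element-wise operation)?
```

No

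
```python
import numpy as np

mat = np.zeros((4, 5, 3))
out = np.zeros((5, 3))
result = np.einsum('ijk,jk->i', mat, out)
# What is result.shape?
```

(4,)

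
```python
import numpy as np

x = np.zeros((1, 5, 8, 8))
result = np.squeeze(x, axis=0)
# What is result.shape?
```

(5, 8, 8)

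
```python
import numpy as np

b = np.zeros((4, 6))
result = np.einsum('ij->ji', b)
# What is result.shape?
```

(6, 4)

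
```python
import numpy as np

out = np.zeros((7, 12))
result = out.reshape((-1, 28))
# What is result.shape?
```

(3, 28)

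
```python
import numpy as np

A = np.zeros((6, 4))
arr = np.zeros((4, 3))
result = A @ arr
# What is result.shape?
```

(6, 3)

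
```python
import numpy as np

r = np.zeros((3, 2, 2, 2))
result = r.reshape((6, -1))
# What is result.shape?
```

(6, 4)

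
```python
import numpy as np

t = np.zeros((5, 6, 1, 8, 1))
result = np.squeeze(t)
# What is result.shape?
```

(5, 6, 8)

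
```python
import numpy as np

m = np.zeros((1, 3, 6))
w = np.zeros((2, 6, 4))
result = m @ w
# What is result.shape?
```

(2, 3, 4)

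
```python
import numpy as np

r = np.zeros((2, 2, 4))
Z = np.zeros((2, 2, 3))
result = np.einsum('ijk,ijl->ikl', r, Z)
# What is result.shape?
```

(2, 4, 3)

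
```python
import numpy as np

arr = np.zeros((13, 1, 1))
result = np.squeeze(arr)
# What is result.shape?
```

(13,)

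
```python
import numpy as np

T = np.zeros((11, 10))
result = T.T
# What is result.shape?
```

(10, 11)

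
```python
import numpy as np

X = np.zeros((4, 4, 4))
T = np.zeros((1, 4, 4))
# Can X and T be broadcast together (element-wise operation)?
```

Yes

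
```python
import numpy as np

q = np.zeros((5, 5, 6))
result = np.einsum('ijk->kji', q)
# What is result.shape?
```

(6, 5, 5)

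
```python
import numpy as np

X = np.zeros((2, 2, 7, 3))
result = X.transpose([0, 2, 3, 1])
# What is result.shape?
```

(2, 7, 3, 2)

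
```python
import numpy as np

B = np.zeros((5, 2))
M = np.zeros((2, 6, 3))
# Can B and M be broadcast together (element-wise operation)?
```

No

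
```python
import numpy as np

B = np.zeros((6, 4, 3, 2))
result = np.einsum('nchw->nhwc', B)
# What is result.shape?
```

(6, 3, 2, 4)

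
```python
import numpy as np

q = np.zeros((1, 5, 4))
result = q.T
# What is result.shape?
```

(4, 5, 1)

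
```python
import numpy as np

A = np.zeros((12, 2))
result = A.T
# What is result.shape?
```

(2, 12)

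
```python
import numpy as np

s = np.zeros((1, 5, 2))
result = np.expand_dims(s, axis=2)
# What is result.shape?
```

(1, 5, 1, 2)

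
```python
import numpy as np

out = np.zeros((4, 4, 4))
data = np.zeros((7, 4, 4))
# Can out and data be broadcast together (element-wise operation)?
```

No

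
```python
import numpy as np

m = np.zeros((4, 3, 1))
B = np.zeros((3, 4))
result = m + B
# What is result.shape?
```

(4, 3, 4)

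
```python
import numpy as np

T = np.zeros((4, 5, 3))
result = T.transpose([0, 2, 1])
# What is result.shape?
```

(4, 3, 5)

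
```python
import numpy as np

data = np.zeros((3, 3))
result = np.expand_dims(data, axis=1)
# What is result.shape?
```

(3, 1, 3)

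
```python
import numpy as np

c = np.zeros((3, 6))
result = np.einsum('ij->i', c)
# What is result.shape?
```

(3,)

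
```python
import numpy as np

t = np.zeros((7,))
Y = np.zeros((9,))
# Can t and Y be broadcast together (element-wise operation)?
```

No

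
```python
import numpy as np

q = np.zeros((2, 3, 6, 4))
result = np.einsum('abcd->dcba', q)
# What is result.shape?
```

(4, 6, 3, 2)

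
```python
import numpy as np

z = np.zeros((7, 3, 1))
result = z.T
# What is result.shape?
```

(1, 3, 7)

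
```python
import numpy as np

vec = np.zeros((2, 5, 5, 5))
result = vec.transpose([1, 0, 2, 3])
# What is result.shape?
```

(5, 2, 5, 5)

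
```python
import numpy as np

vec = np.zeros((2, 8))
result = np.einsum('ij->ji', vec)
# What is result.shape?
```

(8, 2)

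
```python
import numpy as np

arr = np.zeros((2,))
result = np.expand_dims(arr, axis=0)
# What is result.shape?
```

(1, 2)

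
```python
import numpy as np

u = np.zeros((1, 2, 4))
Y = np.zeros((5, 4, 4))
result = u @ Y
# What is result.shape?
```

(5, 2, 4)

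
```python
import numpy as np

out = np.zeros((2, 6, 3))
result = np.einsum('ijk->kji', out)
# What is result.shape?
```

(3, 6, 2)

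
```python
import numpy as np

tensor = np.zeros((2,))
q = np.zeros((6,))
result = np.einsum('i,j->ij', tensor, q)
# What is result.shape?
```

(2, 6)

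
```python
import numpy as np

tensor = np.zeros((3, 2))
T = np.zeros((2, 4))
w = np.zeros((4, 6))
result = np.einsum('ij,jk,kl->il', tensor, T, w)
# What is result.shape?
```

(3, 6)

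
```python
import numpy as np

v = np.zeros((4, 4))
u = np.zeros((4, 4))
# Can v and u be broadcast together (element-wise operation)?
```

Yes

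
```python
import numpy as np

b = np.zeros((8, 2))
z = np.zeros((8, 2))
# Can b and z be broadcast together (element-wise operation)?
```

Yes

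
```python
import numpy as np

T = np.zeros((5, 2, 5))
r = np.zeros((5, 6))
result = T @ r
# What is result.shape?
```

(5, 2, 6)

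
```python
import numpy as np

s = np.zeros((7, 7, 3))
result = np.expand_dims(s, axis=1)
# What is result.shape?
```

(7, 1, 7, 3)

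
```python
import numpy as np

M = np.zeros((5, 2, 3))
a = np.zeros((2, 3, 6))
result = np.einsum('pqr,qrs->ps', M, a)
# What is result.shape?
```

(5, 6)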